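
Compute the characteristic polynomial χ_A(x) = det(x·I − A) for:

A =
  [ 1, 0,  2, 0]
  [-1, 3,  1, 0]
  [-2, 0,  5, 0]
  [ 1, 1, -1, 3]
x^4 - 12*x^3 + 54*x^2 - 108*x + 81

Expanding det(x·I − A) (e.g. by cofactor expansion or by noting that A is similar to its Jordan form J, which has the same characteristic polynomial as A) gives
  χ_A(x) = x^4 - 12*x^3 + 54*x^2 - 108*x + 81
which factors as (x - 3)^4. The eigenvalues (with algebraic multiplicities) are λ = 3 with multiplicity 4.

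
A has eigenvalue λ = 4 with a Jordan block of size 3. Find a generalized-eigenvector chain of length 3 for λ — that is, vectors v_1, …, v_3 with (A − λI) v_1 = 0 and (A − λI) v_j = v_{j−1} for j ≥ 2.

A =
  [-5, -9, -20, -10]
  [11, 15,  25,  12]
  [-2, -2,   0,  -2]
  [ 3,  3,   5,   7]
A Jordan chain for λ = 4 of length 3:
v_1 = (-1, 1, 0, 0)ᵀ
v_2 = (2, -3, 0, 1)ᵀ
v_3 = (2, 0, -1, 0)ᵀ

Let N = A − (4)·I. We want v_3 with N^3 v_3 = 0 but N^2 v_3 ≠ 0; then v_{j-1} := N · v_j for j = 3, …, 2.

Pick v_3 = (2, 0, -1, 0)ᵀ.
Then v_2 = N · v_3 = (2, -3, 0, 1)ᵀ.
Then v_1 = N · v_2 = (-1, 1, 0, 0)ᵀ.

Sanity check: (A − (4)·I) v_1 = (0, 0, 0, 0)ᵀ = 0. ✓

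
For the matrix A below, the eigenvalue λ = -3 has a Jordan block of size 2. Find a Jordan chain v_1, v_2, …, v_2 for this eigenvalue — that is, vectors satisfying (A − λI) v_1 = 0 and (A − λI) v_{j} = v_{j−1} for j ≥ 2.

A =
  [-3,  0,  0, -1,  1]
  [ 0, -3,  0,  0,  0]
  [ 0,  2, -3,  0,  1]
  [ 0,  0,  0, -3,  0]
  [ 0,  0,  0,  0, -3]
A Jordan chain for λ = -3 of length 2:
v_1 = (0, 0, 2, 0, 0)ᵀ
v_2 = (0, 1, 0, 0, 0)ᵀ

Let N = A − (-3)·I. We want v_2 with N^2 v_2 = 0 but N^1 v_2 ≠ 0; then v_{j-1} := N · v_j for j = 2, …, 2.

Pick v_2 = (0, 1, 0, 0, 0)ᵀ.
Then v_1 = N · v_2 = (0, 0, 2, 0, 0)ᵀ.

Sanity check: (A − (-3)·I) v_1 = (0, 0, 0, 0, 0)ᵀ = 0. ✓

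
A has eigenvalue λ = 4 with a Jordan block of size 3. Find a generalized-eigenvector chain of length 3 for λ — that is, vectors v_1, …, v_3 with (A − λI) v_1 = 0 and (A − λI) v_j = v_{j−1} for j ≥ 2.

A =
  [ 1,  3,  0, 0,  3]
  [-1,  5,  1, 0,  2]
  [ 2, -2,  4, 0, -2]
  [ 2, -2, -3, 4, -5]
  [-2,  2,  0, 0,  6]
A Jordan chain for λ = 4 of length 3:
v_1 = (3, 1, -2, -2, 2)ᵀ
v_2 = (0, 1, 0, -3, 0)ᵀ
v_3 = (0, 0, 1, 0, 0)ᵀ

Let N = A − (4)·I. We want v_3 with N^3 v_3 = 0 but N^2 v_3 ≠ 0; then v_{j-1} := N · v_j for j = 3, …, 2.

Pick v_3 = (0, 0, 1, 0, 0)ᵀ.
Then v_2 = N · v_3 = (0, 1, 0, -3, 0)ᵀ.
Then v_1 = N · v_2 = (3, 1, -2, -2, 2)ᵀ.

Sanity check: (A − (4)·I) v_1 = (0, 0, 0, 0, 0)ᵀ = 0. ✓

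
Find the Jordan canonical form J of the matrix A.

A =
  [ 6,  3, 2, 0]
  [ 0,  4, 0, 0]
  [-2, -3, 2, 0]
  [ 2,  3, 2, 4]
J_2(4) ⊕ J_1(4) ⊕ J_1(4)

The characteristic polynomial is
  det(x·I − A) = x^4 - 16*x^3 + 96*x^2 - 256*x + 256 = (x - 4)^4

Eigenvalues and multiplicities (the geometric multiplicity of λ is n − rank(A − λI), which equals the number of Jordan blocks for λ):
  λ = 4: algebraic multiplicity = 4, geometric multiplicity = 3

Determining the block sizes for each eigenvalue:
  λ = 4: 3 blocks summing to 4 forces exactly one block of size 2 and the rest size 1 → block sizes [2, 1, 1]

Assembling the blocks gives a Jordan form
J =
  [4, 1, 0, 0]
  [0, 4, 0, 0]
  [0, 0, 4, 0]
  [0, 0, 0, 4]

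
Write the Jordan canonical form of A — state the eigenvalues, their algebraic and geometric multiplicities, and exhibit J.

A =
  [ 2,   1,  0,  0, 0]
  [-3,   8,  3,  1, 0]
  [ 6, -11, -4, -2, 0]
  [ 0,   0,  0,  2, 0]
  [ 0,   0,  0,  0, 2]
J_3(2) ⊕ J_1(2) ⊕ J_1(2)

The characteristic polynomial is
  det(x·I − A) = x^5 - 10*x^4 + 40*x^3 - 80*x^2 + 80*x - 32 = (x - 2)^5

Eigenvalues and multiplicities (the geometric multiplicity of λ is n − rank(A − λI), which equals the number of Jordan blocks for λ):
  λ = 2: algebraic multiplicity = 5, geometric multiplicity = 3

Determining the block sizes for each eigenvalue:
  λ = 2: with am = 5 and gm = 3, the partition is not yet determined (e.g. several partitions of 5 into 3 parts exist). Let N = A − (2)·I. Computing rank(N^1) = 2, rank(N^2) = 1, rank(N^3) = 0; the number of blocks of size ≥ j is rank(N^{j−1}) − rank(N^j), giving [3, 1, 1]. So we have 1 block(s) of size 3, 2 block(s) of size 1 → block sizes [3, 1, 1]

Assembling the blocks gives a Jordan form
J =
  [2, 1, 0, 0, 0]
  [0, 2, 1, 0, 0]
  [0, 0, 2, 0, 0]
  [0, 0, 0, 2, 0]
  [0, 0, 0, 0, 2]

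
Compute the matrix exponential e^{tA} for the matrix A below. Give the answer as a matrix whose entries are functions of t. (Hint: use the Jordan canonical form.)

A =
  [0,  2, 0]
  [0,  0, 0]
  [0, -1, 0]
e^{tA} =
  [1, 2*t, 0]
  [0, 1, 0]
  [0, -t, 1]

Strategy: write A = P · J · P⁻¹ where J is a Jordan canonical form, so e^{tA} = P · e^{tJ} · P⁻¹, and e^{tJ} can be computed block-by-block.

A has Jordan form
J =
  [0, 1, 0]
  [0, 0, 0]
  [0, 0, 0]
(up to reordering of blocks).

Per-block formulas:
  For a 2×2 Jordan block J_2(0): exp(t · J_2(0)) = e^(0t)·(I + t·N), where N is the 2×2 nilpotent shift.
  For a 1×1 block at λ = 0: exp(t · [0]) = [e^(0t)].

After assembling e^{tJ} and conjugating by P, we get:

e^{tA} =
  [1, 2*t, 0]
  [0, 1, 0]
  [0, -t, 1]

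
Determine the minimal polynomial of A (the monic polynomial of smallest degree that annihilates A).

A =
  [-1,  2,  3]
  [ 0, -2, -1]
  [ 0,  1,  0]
x^3 + 3*x^2 + 3*x + 1

The characteristic polynomial is χ_A(x) = (x + 1)^3, so the eigenvalues are known. The minimal polynomial is
  m_A(x) = Π_λ (x − λ)^{k_λ}
where k_λ is the size of the *largest* Jordan block for λ (equivalently, the smallest k with (A − λI)^k v = 0 for every generalised eigenvector v of λ).

  λ = -1: largest Jordan block has size 3, contributing (x + 1)^3

So m_A(x) = (x + 1)^3 = x^3 + 3*x^2 + 3*x + 1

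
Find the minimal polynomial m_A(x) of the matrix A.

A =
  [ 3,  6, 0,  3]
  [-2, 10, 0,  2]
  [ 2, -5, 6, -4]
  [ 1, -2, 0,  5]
x^2 - 12*x + 36

The characteristic polynomial is χ_A(x) = (x - 6)^4, so the eigenvalues are known. The minimal polynomial is
  m_A(x) = Π_λ (x − λ)^{k_λ}
where k_λ is the size of the *largest* Jordan block for λ (equivalently, the smallest k with (A − λI)^k v = 0 for every generalised eigenvector v of λ).

  λ = 6: largest Jordan block has size 2, contributing (x − 6)^2

So m_A(x) = (x - 6)^2 = x^2 - 12*x + 36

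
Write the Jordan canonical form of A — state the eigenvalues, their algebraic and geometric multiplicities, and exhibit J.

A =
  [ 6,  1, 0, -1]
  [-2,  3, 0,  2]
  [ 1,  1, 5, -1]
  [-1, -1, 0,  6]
J_2(5) ⊕ J_1(5) ⊕ J_1(5)

The characteristic polynomial is
  det(x·I − A) = x^4 - 20*x^3 + 150*x^2 - 500*x + 625 = (x - 5)^4

Eigenvalues and multiplicities (the geometric multiplicity of λ is n − rank(A − λI), which equals the number of Jordan blocks for λ):
  λ = 5: algebraic multiplicity = 4, geometric multiplicity = 3

Determining the block sizes for each eigenvalue:
  λ = 5: 3 blocks summing to 4 forces exactly one block of size 2 and the rest size 1 → block sizes [2, 1, 1]

Assembling the blocks gives a Jordan form
J =
  [5, 1, 0, 0]
  [0, 5, 0, 0]
  [0, 0, 5, 0]
  [0, 0, 0, 5]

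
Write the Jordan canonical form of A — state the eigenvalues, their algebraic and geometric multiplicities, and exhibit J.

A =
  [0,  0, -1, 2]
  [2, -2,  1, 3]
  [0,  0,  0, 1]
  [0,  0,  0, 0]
J_1(-2) ⊕ J_3(0)

The characteristic polynomial is
  det(x·I − A) = x^4 + 2*x^3 = x^3*(x + 2)

Eigenvalues and multiplicities (the geometric multiplicity of λ is n − rank(A − λI), which equals the number of Jordan blocks for λ):
  λ = -2: algebraic multiplicity = 1, geometric multiplicity = 1
  λ = 0: algebraic multiplicity = 3, geometric multiplicity = 1

Determining the block sizes for each eigenvalue:
  λ = -2: one block (gm = 1), so the single block has size am = 1 → block sizes [1]
  λ = 0: one block (gm = 1), so the single block has size am = 3 → block sizes [3]

Assembling the blocks gives a Jordan form
J =
  [-2, 0, 0, 0]
  [ 0, 0, 1, 0]
  [ 0, 0, 0, 1]
  [ 0, 0, 0, 0]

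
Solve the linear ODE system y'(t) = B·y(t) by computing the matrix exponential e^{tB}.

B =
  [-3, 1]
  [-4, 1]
e^{tB} =
  [-2*t*exp(-t) + exp(-t), t*exp(-t)]
  [-4*t*exp(-t), 2*t*exp(-t) + exp(-t)]

Strategy: write B = P · J · P⁻¹ where J is a Jordan canonical form, so e^{tB} = P · e^{tJ} · P⁻¹, and e^{tJ} can be computed block-by-block.

B has Jordan form
J =
  [-1,  1]
  [ 0, -1]
(up to reordering of blocks).

Per-block formulas:
  For a 2×2 Jordan block J_2(-1): exp(t · J_2(-1)) = e^(-1t)·(I + t·N), where N is the 2×2 nilpotent shift.

After assembling e^{tJ} and conjugating by P, we get:

e^{tB} =
  [-2*t*exp(-t) + exp(-t), t*exp(-t)]
  [-4*t*exp(-t), 2*t*exp(-t) + exp(-t)]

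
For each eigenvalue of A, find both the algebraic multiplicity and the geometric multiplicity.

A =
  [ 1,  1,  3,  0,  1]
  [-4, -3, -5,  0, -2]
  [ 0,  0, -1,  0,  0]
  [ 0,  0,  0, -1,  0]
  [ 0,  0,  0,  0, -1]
λ = -1: alg = 5, geom = 3

Step 1 — factor the characteristic polynomial to read off the algebraic multiplicities:
  χ_A(x) = (x + 1)^5

Step 2 — compute geometric multiplicities via the rank-nullity identity g(λ) = n − rank(A − λI):
  rank(A − (-1)·I) = 2, so dim ker(A − (-1)·I) = n − 2 = 3

Summary:
  λ = -1: algebraic multiplicity = 5, geometric multiplicity = 3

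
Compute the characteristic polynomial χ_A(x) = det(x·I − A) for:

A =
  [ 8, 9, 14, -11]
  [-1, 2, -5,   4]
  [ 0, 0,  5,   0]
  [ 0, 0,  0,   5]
x^4 - 20*x^3 + 150*x^2 - 500*x + 625

Expanding det(x·I − A) (e.g. by cofactor expansion or by noting that A is similar to its Jordan form J, which has the same characteristic polynomial as A) gives
  χ_A(x) = x^4 - 20*x^3 + 150*x^2 - 500*x + 625
which factors as (x - 5)^4. The eigenvalues (with algebraic multiplicities) are λ = 5 with multiplicity 4.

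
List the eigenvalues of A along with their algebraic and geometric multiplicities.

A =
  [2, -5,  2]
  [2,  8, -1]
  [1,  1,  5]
λ = 5: alg = 3, geom = 1

Step 1 — factor the characteristic polynomial to read off the algebraic multiplicities:
  χ_A(x) = (x - 5)^3

Step 2 — compute geometric multiplicities via the rank-nullity identity g(λ) = n − rank(A − λI):
  rank(A − (5)·I) = 2, so dim ker(A − (5)·I) = n − 2 = 1

Summary:
  λ = 5: algebraic multiplicity = 3, geometric multiplicity = 1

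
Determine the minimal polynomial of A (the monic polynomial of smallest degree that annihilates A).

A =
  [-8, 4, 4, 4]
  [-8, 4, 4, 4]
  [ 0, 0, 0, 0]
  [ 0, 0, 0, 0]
x^2 + 4*x

The characteristic polynomial is χ_A(x) = x^3*(x + 4), so the eigenvalues are known. The minimal polynomial is
  m_A(x) = Π_λ (x − λ)^{k_λ}
where k_λ is the size of the *largest* Jordan block for λ (equivalently, the smallest k with (A − λI)^k v = 0 for every generalised eigenvector v of λ).

  λ = -4: largest Jordan block has size 1, contributing (x + 4)
  λ = 0: largest Jordan block has size 1, contributing (x − 0)

So m_A(x) = x*(x + 4) = x^2 + 4*x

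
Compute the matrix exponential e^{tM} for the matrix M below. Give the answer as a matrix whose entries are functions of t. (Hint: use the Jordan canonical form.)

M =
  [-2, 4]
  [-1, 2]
e^{tM} =
  [1 - 2*t, 4*t]
  [-t, 2*t + 1]

Strategy: write M = P · J · P⁻¹ where J is a Jordan canonical form, so e^{tM} = P · e^{tJ} · P⁻¹, and e^{tJ} can be computed block-by-block.

M has Jordan form
J =
  [0, 1]
  [0, 0]
(up to reordering of blocks).

Per-block formulas:
  For a 2×2 Jordan block J_2(0): exp(t · J_2(0)) = e^(0t)·(I + t·N), where N is the 2×2 nilpotent shift.

After assembling e^{tJ} and conjugating by P, we get:

e^{tM} =
  [1 - 2*t, 4*t]
  [-t, 2*t + 1]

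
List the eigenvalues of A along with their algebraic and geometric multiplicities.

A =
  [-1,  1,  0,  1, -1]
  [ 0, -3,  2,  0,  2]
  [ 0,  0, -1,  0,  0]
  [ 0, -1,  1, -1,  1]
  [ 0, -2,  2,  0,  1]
λ = -1: alg = 5, geom = 3

Step 1 — factor the characteristic polynomial to read off the algebraic multiplicities:
  χ_A(x) = (x + 1)^5

Step 2 — compute geometric multiplicities via the rank-nullity identity g(λ) = n − rank(A − λI):
  rank(A − (-1)·I) = 2, so dim ker(A − (-1)·I) = n − 2 = 3

Summary:
  λ = -1: algebraic multiplicity = 5, geometric multiplicity = 3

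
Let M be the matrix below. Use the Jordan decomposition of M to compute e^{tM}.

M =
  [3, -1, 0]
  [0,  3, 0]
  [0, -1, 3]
e^{tM} =
  [exp(3*t), -t*exp(3*t), 0]
  [0, exp(3*t), 0]
  [0, -t*exp(3*t), exp(3*t)]

Strategy: write M = P · J · P⁻¹ where J is a Jordan canonical form, so e^{tM} = P · e^{tJ} · P⁻¹, and e^{tJ} can be computed block-by-block.

M has Jordan form
J =
  [3, 1, 0]
  [0, 3, 0]
  [0, 0, 3]
(up to reordering of blocks).

Per-block formulas:
  For a 2×2 Jordan block J_2(3): exp(t · J_2(3)) = e^(3t)·(I + t·N), where N is the 2×2 nilpotent shift.
  For a 1×1 block at λ = 3: exp(t · [3]) = [e^(3t)].

After assembling e^{tJ} and conjugating by P, we get:

e^{tM} =
  [exp(3*t), -t*exp(3*t), 0]
  [0, exp(3*t), 0]
  [0, -t*exp(3*t), exp(3*t)]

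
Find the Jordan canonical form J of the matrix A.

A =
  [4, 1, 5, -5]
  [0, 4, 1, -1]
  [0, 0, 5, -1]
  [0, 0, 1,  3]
J_3(4) ⊕ J_1(4)

The characteristic polynomial is
  det(x·I − A) = x^4 - 16*x^3 + 96*x^2 - 256*x + 256 = (x - 4)^4

Eigenvalues and multiplicities (the geometric multiplicity of λ is n − rank(A − λI), which equals the number of Jordan blocks for λ):
  λ = 4: algebraic multiplicity = 4, geometric multiplicity = 2

Determining the block sizes for each eigenvalue:
  λ = 4: with am = 4 and gm = 2, the partition is not yet determined (e.g. several partitions of 4 into 2 parts exist). Let N = A − (4)·I. Computing rank(N^1) = 2, rank(N^2) = 1, rank(N^3) = 0; the number of blocks of size ≥ j is rank(N^{j−1}) − rank(N^j), giving [2, 1, 1]. So we have 1 block(s) of size 3, 1 block(s) of size 1 → block sizes [3, 1]

Assembling the blocks gives a Jordan form
J =
  [4, 1, 0, 0]
  [0, 4, 1, 0]
  [0, 0, 4, 0]
  [0, 0, 0, 4]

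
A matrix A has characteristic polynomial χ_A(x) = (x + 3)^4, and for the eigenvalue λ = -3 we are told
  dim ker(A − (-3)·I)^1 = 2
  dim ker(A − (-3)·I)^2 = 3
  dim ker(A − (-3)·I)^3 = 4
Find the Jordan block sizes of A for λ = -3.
Block sizes for λ = -3: [3, 1]

From the dimensions of kernels of powers, the number of Jordan blocks of size at least j is d_j − d_{j−1} where d_j = dim ker(N^j) (with d_0 = 0). Computing the differences gives [2, 1, 1].
The number of blocks of size exactly k is (#blocks of size ≥ k) − (#blocks of size ≥ k + 1), so the partition is: 1 block(s) of size 1, 1 block(s) of size 3.
In nonincreasing order the block sizes are [3, 1].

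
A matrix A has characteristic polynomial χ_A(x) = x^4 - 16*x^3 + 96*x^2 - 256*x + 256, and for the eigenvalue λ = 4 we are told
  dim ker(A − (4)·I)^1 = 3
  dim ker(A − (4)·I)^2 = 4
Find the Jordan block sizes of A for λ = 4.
Block sizes for λ = 4: [2, 1, 1]

From the dimensions of kernels of powers, the number of Jordan blocks of size at least j is d_j − d_{j−1} where d_j = dim ker(N^j) (with d_0 = 0). Computing the differences gives [3, 1].
The number of blocks of size exactly k is (#blocks of size ≥ k) − (#blocks of size ≥ k + 1), so the partition is: 2 block(s) of size 1, 1 block(s) of size 2.
In nonincreasing order the block sizes are [2, 1, 1].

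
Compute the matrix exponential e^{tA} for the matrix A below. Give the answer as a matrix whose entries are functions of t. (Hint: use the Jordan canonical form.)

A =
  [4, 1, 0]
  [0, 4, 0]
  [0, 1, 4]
e^{tA} =
  [exp(4*t), t*exp(4*t), 0]
  [0, exp(4*t), 0]
  [0, t*exp(4*t), exp(4*t)]

Strategy: write A = P · J · P⁻¹ where J is a Jordan canonical form, so e^{tA} = P · e^{tJ} · P⁻¹, and e^{tJ} can be computed block-by-block.

A has Jordan form
J =
  [4, 1, 0]
  [0, 4, 0]
  [0, 0, 4]
(up to reordering of blocks).

Per-block formulas:
  For a 1×1 block at λ = 4: exp(t · [4]) = [e^(4t)].
  For a 2×2 Jordan block J_2(4): exp(t · J_2(4)) = e^(4t)·(I + t·N), where N is the 2×2 nilpotent shift.

After assembling e^{tJ} and conjugating by P, we get:

e^{tA} =
  [exp(4*t), t*exp(4*t), 0]
  [0, exp(4*t), 0]
  [0, t*exp(4*t), exp(4*t)]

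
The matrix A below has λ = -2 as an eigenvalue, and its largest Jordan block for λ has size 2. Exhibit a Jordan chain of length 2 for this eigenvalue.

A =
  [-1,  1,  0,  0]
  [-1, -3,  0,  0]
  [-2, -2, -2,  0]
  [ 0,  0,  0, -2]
A Jordan chain for λ = -2 of length 2:
v_1 = (1, -1, -2, 0)ᵀ
v_2 = (1, 0, 0, 0)ᵀ

Let N = A − (-2)·I. We want v_2 with N^2 v_2 = 0 but N^1 v_2 ≠ 0; then v_{j-1} := N · v_j for j = 2, …, 2.

Pick v_2 = (1, 0, 0, 0)ᵀ.
Then v_1 = N · v_2 = (1, -1, -2, 0)ᵀ.

Sanity check: (A − (-2)·I) v_1 = (0, 0, 0, 0)ᵀ = 0. ✓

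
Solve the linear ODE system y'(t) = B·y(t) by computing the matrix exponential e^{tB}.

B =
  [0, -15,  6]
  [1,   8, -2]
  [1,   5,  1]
e^{tB} =
  [-3*t*exp(3*t) + exp(3*t), -15*t*exp(3*t), 6*t*exp(3*t)]
  [t*exp(3*t), 5*t*exp(3*t) + exp(3*t), -2*t*exp(3*t)]
  [t*exp(3*t), 5*t*exp(3*t), -2*t*exp(3*t) + exp(3*t)]

Strategy: write B = P · J · P⁻¹ where J is a Jordan canonical form, so e^{tB} = P · e^{tJ} · P⁻¹, and e^{tJ} can be computed block-by-block.

B has Jordan form
J =
  [3, 1, 0]
  [0, 3, 0]
  [0, 0, 3]
(up to reordering of blocks).

Per-block formulas:
  For a 1×1 block at λ = 3: exp(t · [3]) = [e^(3t)].
  For a 2×2 Jordan block J_2(3): exp(t · J_2(3)) = e^(3t)·(I + t·N), where N is the 2×2 nilpotent shift.

After assembling e^{tJ} and conjugating by P, we get:

e^{tB} =
  [-3*t*exp(3*t) + exp(3*t), -15*t*exp(3*t), 6*t*exp(3*t)]
  [t*exp(3*t), 5*t*exp(3*t) + exp(3*t), -2*t*exp(3*t)]
  [t*exp(3*t), 5*t*exp(3*t), -2*t*exp(3*t) + exp(3*t)]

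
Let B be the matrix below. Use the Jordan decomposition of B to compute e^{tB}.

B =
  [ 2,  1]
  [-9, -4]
e^{tB} =
  [3*t*exp(-t) + exp(-t), t*exp(-t)]
  [-9*t*exp(-t), -3*t*exp(-t) + exp(-t)]

Strategy: write B = P · J · P⁻¹ where J is a Jordan canonical form, so e^{tB} = P · e^{tJ} · P⁻¹, and e^{tJ} can be computed block-by-block.

B has Jordan form
J =
  [-1,  1]
  [ 0, -1]
(up to reordering of blocks).

Per-block formulas:
  For a 2×2 Jordan block J_2(-1): exp(t · J_2(-1)) = e^(-1t)·(I + t·N), where N is the 2×2 nilpotent shift.

After assembling e^{tJ} and conjugating by P, we get:

e^{tB} =
  [3*t*exp(-t) + exp(-t), t*exp(-t)]
  [-9*t*exp(-t), -3*t*exp(-t) + exp(-t)]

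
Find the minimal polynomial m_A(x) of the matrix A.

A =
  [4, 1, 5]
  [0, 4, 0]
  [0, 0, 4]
x^2 - 8*x + 16

The characteristic polynomial is χ_A(x) = (x - 4)^3, so the eigenvalues are known. The minimal polynomial is
  m_A(x) = Π_λ (x − λ)^{k_λ}
where k_λ is the size of the *largest* Jordan block for λ (equivalently, the smallest k with (A − λI)^k v = 0 for every generalised eigenvector v of λ).

  λ = 4: largest Jordan block has size 2, contributing (x − 4)^2

So m_A(x) = (x - 4)^2 = x^2 - 8*x + 16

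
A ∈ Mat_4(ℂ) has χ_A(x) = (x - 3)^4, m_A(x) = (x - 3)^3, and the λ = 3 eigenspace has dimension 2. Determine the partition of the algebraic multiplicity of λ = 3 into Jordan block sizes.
Block sizes for λ = 3: [3, 1]

Step 1 — from the characteristic polynomial, algebraic multiplicity of λ = 3 is 4. From dim ker(A − (3)·I) = 2, there are exactly 2 Jordan blocks for λ = 3.
Step 2 — from the minimal polynomial, the factor (x − 3)^3 tells us the largest block for λ = 3 has size 3.
Step 3 — with total size 4, 2 blocks, and largest block 3, the block sizes (in nonincreasing order) are [3, 1].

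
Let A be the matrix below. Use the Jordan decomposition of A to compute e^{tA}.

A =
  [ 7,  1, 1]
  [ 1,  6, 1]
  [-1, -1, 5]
e^{tA} =
  [t^2*exp(6*t)/2 + t*exp(6*t) + exp(6*t), t*exp(6*t), t^2*exp(6*t)/2 + t*exp(6*t)]
  [t*exp(6*t), exp(6*t), t*exp(6*t)]
  [-t^2*exp(6*t)/2 - t*exp(6*t), -t*exp(6*t), -t^2*exp(6*t)/2 - t*exp(6*t) + exp(6*t)]

Strategy: write A = P · J · P⁻¹ where J is a Jordan canonical form, so e^{tA} = P · e^{tJ} · P⁻¹, and e^{tJ} can be computed block-by-block.

A has Jordan form
J =
  [6, 1, 0]
  [0, 6, 1]
  [0, 0, 6]
(up to reordering of blocks).

Per-block formulas:
  For a 3×3 Jordan block J_3(6): exp(t · J_3(6)) = e^(6t)·(I + t·N + (t^2/2)·N^2), where N is the 3×3 nilpotent shift.

After assembling e^{tJ} and conjugating by P, we get:

e^{tA} =
  [t^2*exp(6*t)/2 + t*exp(6*t) + exp(6*t), t*exp(6*t), t^2*exp(6*t)/2 + t*exp(6*t)]
  [t*exp(6*t), exp(6*t), t*exp(6*t)]
  [-t^2*exp(6*t)/2 - t*exp(6*t), -t*exp(6*t), -t^2*exp(6*t)/2 - t*exp(6*t) + exp(6*t)]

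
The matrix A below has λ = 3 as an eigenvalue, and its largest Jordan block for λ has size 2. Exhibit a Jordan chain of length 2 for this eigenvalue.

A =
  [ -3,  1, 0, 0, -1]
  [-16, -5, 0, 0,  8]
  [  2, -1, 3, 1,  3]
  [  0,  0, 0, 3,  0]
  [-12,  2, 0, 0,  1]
A Jordan chain for λ = 3 of length 2:
v_1 = (0, 0, 1, 0, 0)ᵀ
v_2 = (0, 0, 0, 1, 0)ᵀ

Let N = A − (3)·I. We want v_2 with N^2 v_2 = 0 but N^1 v_2 ≠ 0; then v_{j-1} := N · v_j for j = 2, …, 2.

Pick v_2 = (0, 0, 0, 1, 0)ᵀ.
Then v_1 = N · v_2 = (0, 0, 1, 0, 0)ᵀ.

Sanity check: (A − (3)·I) v_1 = (0, 0, 0, 0, 0)ᵀ = 0. ✓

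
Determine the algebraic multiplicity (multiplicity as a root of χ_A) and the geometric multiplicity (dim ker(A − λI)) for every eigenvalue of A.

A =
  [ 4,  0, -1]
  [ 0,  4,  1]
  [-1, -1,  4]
λ = 4: alg = 3, geom = 1

Step 1 — factor the characteristic polynomial to read off the algebraic multiplicities:
  χ_A(x) = (x - 4)^3

Step 2 — compute geometric multiplicities via the rank-nullity identity g(λ) = n − rank(A − λI):
  rank(A − (4)·I) = 2, so dim ker(A − (4)·I) = n − 2 = 1

Summary:
  λ = 4: algebraic multiplicity = 3, geometric multiplicity = 1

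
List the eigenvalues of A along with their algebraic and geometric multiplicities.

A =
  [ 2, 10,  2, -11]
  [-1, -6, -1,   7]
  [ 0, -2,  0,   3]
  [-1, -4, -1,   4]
λ = 0: alg = 4, geom = 2

Step 1 — factor the characteristic polynomial to read off the algebraic multiplicities:
  χ_A(x) = x^4

Step 2 — compute geometric multiplicities via the rank-nullity identity g(λ) = n − rank(A − λI):
  rank(A − (0)·I) = 2, so dim ker(A − (0)·I) = n − 2 = 2

Summary:
  λ = 0: algebraic multiplicity = 4, geometric multiplicity = 2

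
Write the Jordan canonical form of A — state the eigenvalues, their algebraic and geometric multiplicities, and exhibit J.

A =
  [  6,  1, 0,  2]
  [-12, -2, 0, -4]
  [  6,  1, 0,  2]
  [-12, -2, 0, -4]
J_2(0) ⊕ J_1(0) ⊕ J_1(0)

The characteristic polynomial is
  det(x·I − A) = x^4

Eigenvalues and multiplicities (the geometric multiplicity of λ is n − rank(A − λI), which equals the number of Jordan blocks for λ):
  λ = 0: algebraic multiplicity = 4, geometric multiplicity = 3

Determining the block sizes for each eigenvalue:
  λ = 0: 3 blocks summing to 4 forces exactly one block of size 2 and the rest size 1 → block sizes [2, 1, 1]

Assembling the blocks gives a Jordan form
J =
  [0, 1, 0, 0]
  [0, 0, 0, 0]
  [0, 0, 0, 0]
  [0, 0, 0, 0]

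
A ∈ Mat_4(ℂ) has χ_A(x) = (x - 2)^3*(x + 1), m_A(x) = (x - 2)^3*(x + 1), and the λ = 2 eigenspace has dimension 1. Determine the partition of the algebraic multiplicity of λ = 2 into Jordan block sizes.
Block sizes for λ = 2: [3]

Step 1 — from the characteristic polynomial, algebraic multiplicity of λ = 2 is 3. From dim ker(A − (2)·I) = 1, there are exactly 1 Jordan blocks for λ = 2.
Step 2 — from the minimal polynomial, the factor (x − 2)^3 tells us the largest block for λ = 2 has size 3.
Step 3 — with total size 3, 1 blocks, and largest block 3, the block sizes (in nonincreasing order) are [3].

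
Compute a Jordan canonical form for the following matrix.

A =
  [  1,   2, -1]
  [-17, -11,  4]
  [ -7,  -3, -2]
J_3(-4)

The characteristic polynomial is
  det(x·I − A) = x^3 + 12*x^2 + 48*x + 64 = (x + 4)^3

Eigenvalues and multiplicities (the geometric multiplicity of λ is n − rank(A − λI), which equals the number of Jordan blocks for λ):
  λ = -4: algebraic multiplicity = 3, geometric multiplicity = 1

Determining the block sizes for each eigenvalue:
  λ = -4: one block (gm = 1), so the single block has size am = 3 → block sizes [3]

Assembling the blocks gives a Jordan form
J =
  [-4,  1,  0]
  [ 0, -4,  1]
  [ 0,  0, -4]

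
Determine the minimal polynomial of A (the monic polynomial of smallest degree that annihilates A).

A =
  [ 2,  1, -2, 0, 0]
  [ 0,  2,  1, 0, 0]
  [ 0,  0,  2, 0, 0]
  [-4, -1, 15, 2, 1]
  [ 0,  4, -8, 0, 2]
x^3 - 6*x^2 + 12*x - 8

The characteristic polynomial is χ_A(x) = (x - 2)^5, so the eigenvalues are known. The minimal polynomial is
  m_A(x) = Π_λ (x − λ)^{k_λ}
where k_λ is the size of the *largest* Jordan block for λ (equivalently, the smallest k with (A − λI)^k v = 0 for every generalised eigenvector v of λ).

  λ = 2: largest Jordan block has size 3, contributing (x − 2)^3

So m_A(x) = (x - 2)^3 = x^3 - 6*x^2 + 12*x - 8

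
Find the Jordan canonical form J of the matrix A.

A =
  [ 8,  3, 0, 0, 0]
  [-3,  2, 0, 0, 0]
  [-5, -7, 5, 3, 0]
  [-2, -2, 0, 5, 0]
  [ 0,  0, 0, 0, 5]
J_2(5) ⊕ J_2(5) ⊕ J_1(5)

The characteristic polynomial is
  det(x·I − A) = x^5 - 25*x^4 + 250*x^3 - 1250*x^2 + 3125*x - 3125 = (x - 5)^5

Eigenvalues and multiplicities (the geometric multiplicity of λ is n − rank(A − λI), which equals the number of Jordan blocks for λ):
  λ = 5: algebraic multiplicity = 5, geometric multiplicity = 3

Determining the block sizes for each eigenvalue:
  λ = 5: with am = 5 and gm = 3, the partition is not yet determined (e.g. several partitions of 5 into 3 parts exist). Let N = A − (5)·I. Computing rank(N^1) = 2, rank(N^2) = 0; the number of blocks of size ≥ j is rank(N^{j−1}) − rank(N^j), giving [3, 2]. So we have 2 block(s) of size 2, 1 block(s) of size 1 → block sizes [2, 2, 1]

Assembling the blocks gives a Jordan form
J =
  [5, 1, 0, 0, 0]
  [0, 5, 0, 0, 0]
  [0, 0, 5, 1, 0]
  [0, 0, 0, 5, 0]
  [0, 0, 0, 0, 5]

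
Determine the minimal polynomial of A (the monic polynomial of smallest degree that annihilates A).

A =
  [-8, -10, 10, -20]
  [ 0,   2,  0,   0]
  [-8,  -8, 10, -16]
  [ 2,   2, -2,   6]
x^2 - 6*x + 8

The characteristic polynomial is χ_A(x) = (x - 4)*(x - 2)^3, so the eigenvalues are known. The minimal polynomial is
  m_A(x) = Π_λ (x − λ)^{k_λ}
where k_λ is the size of the *largest* Jordan block for λ (equivalently, the smallest k with (A − λI)^k v = 0 for every generalised eigenvector v of λ).

  λ = 2: largest Jordan block has size 1, contributing (x − 2)
  λ = 4: largest Jordan block has size 1, contributing (x − 4)

So m_A(x) = (x - 4)*(x - 2) = x^2 - 6*x + 8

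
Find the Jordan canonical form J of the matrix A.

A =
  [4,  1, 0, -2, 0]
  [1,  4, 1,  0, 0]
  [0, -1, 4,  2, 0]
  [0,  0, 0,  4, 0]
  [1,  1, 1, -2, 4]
J_3(4) ⊕ J_1(4) ⊕ J_1(4)

The characteristic polynomial is
  det(x·I − A) = x^5 - 20*x^4 + 160*x^3 - 640*x^2 + 1280*x - 1024 = (x - 4)^5

Eigenvalues and multiplicities (the geometric multiplicity of λ is n − rank(A − λI), which equals the number of Jordan blocks for λ):
  λ = 4: algebraic multiplicity = 5, geometric multiplicity = 3

Determining the block sizes for each eigenvalue:
  λ = 4: with am = 5 and gm = 3, the partition is not yet determined (e.g. several partitions of 5 into 3 parts exist). Let N = A − (4)·I. Computing rank(N^1) = 2, rank(N^2) = 1, rank(N^3) = 0; the number of blocks of size ≥ j is rank(N^{j−1}) − rank(N^j), giving [3, 1, 1]. So we have 1 block(s) of size 3, 2 block(s) of size 1 → block sizes [3, 1, 1]

Assembling the blocks gives a Jordan form
J =
  [4, 1, 0, 0, 0]
  [0, 4, 1, 0, 0]
  [0, 0, 4, 0, 0]
  [0, 0, 0, 4, 0]
  [0, 0, 0, 0, 4]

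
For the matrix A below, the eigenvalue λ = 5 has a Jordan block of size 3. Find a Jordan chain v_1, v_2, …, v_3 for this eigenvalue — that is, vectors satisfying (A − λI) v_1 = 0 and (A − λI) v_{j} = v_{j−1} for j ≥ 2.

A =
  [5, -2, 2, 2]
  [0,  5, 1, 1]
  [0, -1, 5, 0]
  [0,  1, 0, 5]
A Jordan chain for λ = 5 of length 3:
v_1 = (-2, 0, -1, 1)ᵀ
v_2 = (2, 1, 0, 0)ᵀ
v_3 = (0, 0, 1, 0)ᵀ

Let N = A − (5)·I. We want v_3 with N^3 v_3 = 0 but N^2 v_3 ≠ 0; then v_{j-1} := N · v_j for j = 3, …, 2.

Pick v_3 = (0, 0, 1, 0)ᵀ.
Then v_2 = N · v_3 = (2, 1, 0, 0)ᵀ.
Then v_1 = N · v_2 = (-2, 0, -1, 1)ᵀ.

Sanity check: (A − (5)·I) v_1 = (0, 0, 0, 0)ᵀ = 0. ✓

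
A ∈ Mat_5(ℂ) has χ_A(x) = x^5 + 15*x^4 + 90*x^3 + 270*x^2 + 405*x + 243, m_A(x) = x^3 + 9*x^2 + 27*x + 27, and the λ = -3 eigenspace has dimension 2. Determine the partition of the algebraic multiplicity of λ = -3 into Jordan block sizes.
Block sizes for λ = -3: [3, 2]

Step 1 — from the characteristic polynomial, algebraic multiplicity of λ = -3 is 5. From dim ker(A − (-3)·I) = 2, there are exactly 2 Jordan blocks for λ = -3.
Step 2 — from the minimal polynomial, the factor (x + 3)^3 tells us the largest block for λ = -3 has size 3.
Step 3 — with total size 5, 2 blocks, and largest block 3, the block sizes (in nonincreasing order) are [3, 2].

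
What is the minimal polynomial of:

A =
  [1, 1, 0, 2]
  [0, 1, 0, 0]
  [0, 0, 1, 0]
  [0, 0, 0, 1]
x^2 - 2*x + 1

The characteristic polynomial is χ_A(x) = (x - 1)^4, so the eigenvalues are known. The minimal polynomial is
  m_A(x) = Π_λ (x − λ)^{k_λ}
where k_λ is the size of the *largest* Jordan block for λ (equivalently, the smallest k with (A − λI)^k v = 0 for every generalised eigenvector v of λ).

  λ = 1: largest Jordan block has size 2, contributing (x − 1)^2

So m_A(x) = (x - 1)^2 = x^2 - 2*x + 1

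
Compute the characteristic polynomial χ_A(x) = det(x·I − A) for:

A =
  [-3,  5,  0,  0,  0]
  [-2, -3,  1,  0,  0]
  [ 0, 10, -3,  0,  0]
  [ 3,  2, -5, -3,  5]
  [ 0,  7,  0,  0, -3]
x^5 + 15*x^4 + 90*x^3 + 270*x^2 + 405*x + 243

Expanding det(x·I − A) (e.g. by cofactor expansion or by noting that A is similar to its Jordan form J, which has the same characteristic polynomial as A) gives
  χ_A(x) = x^5 + 15*x^4 + 90*x^3 + 270*x^2 + 405*x + 243
which factors as (x + 3)^5. The eigenvalues (with algebraic multiplicities) are λ = -3 with multiplicity 5.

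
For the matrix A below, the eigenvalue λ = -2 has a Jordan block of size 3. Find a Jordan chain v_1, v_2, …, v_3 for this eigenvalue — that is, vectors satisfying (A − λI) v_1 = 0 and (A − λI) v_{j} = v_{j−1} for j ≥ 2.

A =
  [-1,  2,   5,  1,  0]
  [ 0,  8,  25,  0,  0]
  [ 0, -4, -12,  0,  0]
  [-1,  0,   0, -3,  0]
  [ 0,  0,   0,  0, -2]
A Jordan chain for λ = -2 of length 3:
v_1 = (2, 0, 0, -2, 0)ᵀ
v_2 = (2, 10, -4, 0, 0)ᵀ
v_3 = (0, 1, 0, 0, 0)ᵀ

Let N = A − (-2)·I. We want v_3 with N^3 v_3 = 0 but N^2 v_3 ≠ 0; then v_{j-1} := N · v_j for j = 3, …, 2.

Pick v_3 = (0, 1, 0, 0, 0)ᵀ.
Then v_2 = N · v_3 = (2, 10, -4, 0, 0)ᵀ.
Then v_1 = N · v_2 = (2, 0, 0, -2, 0)ᵀ.

Sanity check: (A − (-2)·I) v_1 = (0, 0, 0, 0, 0)ᵀ = 0. ✓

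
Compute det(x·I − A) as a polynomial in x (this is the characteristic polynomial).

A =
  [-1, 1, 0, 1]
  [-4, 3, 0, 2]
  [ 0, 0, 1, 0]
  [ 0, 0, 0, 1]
x^4 - 4*x^3 + 6*x^2 - 4*x + 1

Expanding det(x·I − A) (e.g. by cofactor expansion or by noting that A is similar to its Jordan form J, which has the same characteristic polynomial as A) gives
  χ_A(x) = x^4 - 4*x^3 + 6*x^2 - 4*x + 1
which factors as (x - 1)^4. The eigenvalues (with algebraic multiplicities) are λ = 1 with multiplicity 4.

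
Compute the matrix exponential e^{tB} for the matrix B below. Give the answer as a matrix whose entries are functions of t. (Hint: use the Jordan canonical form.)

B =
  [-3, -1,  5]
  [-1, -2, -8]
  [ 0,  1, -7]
e^{tB} =
  [t^2*exp(-4*t) + t*exp(-4*t) + exp(-4*t), t^2*exp(-4*t) - t*exp(-4*t), -t^2*exp(-4*t) + 5*t*exp(-4*t)]
  [-3*t^2*exp(-4*t)/2 - t*exp(-4*t), -3*t^2*exp(-4*t)/2 + 2*t*exp(-4*t) + exp(-4*t), 3*t^2*exp(-4*t)/2 - 8*t*exp(-4*t)]
  [-t^2*exp(-4*t)/2, -t^2*exp(-4*t)/2 + t*exp(-4*t), t^2*exp(-4*t)/2 - 3*t*exp(-4*t) + exp(-4*t)]

Strategy: write B = P · J · P⁻¹ where J is a Jordan canonical form, so e^{tB} = P · e^{tJ} · P⁻¹, and e^{tJ} can be computed block-by-block.

B has Jordan form
J =
  [-4,  1,  0]
  [ 0, -4,  1]
  [ 0,  0, -4]
(up to reordering of blocks).

Per-block formulas:
  For a 3×3 Jordan block J_3(-4): exp(t · J_3(-4)) = e^(-4t)·(I + t·N + (t^2/2)·N^2), where N is the 3×3 nilpotent shift.

After assembling e^{tJ} and conjugating by P, we get:

e^{tB} =
  [t^2*exp(-4*t) + t*exp(-4*t) + exp(-4*t), t^2*exp(-4*t) - t*exp(-4*t), -t^2*exp(-4*t) + 5*t*exp(-4*t)]
  [-3*t^2*exp(-4*t)/2 - t*exp(-4*t), -3*t^2*exp(-4*t)/2 + 2*t*exp(-4*t) + exp(-4*t), 3*t^2*exp(-4*t)/2 - 8*t*exp(-4*t)]
  [-t^2*exp(-4*t)/2, -t^2*exp(-4*t)/2 + t*exp(-4*t), t^2*exp(-4*t)/2 - 3*t*exp(-4*t) + exp(-4*t)]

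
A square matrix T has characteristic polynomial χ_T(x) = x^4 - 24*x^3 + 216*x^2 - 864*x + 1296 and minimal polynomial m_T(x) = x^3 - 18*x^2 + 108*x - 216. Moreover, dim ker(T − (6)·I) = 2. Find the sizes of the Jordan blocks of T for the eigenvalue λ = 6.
Block sizes for λ = 6: [3, 1]

Step 1 — from the characteristic polynomial, algebraic multiplicity of λ = 6 is 4. From dim ker(T − (6)·I) = 2, there are exactly 2 Jordan blocks for λ = 6.
Step 2 — from the minimal polynomial, the factor (x − 6)^3 tells us the largest block for λ = 6 has size 3.
Step 3 — with total size 4, 2 blocks, and largest block 3, the block sizes (in nonincreasing order) are [3, 1].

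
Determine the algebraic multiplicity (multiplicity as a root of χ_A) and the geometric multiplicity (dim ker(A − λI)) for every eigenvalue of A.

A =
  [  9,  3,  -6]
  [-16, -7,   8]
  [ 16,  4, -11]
λ = -3: alg = 3, geom = 2

Step 1 — factor the characteristic polynomial to read off the algebraic multiplicities:
  χ_A(x) = (x + 3)^3

Step 2 — compute geometric multiplicities via the rank-nullity identity g(λ) = n − rank(A − λI):
  rank(A − (-3)·I) = 1, so dim ker(A − (-3)·I) = n − 1 = 2

Summary:
  λ = -3: algebraic multiplicity = 3, geometric multiplicity = 2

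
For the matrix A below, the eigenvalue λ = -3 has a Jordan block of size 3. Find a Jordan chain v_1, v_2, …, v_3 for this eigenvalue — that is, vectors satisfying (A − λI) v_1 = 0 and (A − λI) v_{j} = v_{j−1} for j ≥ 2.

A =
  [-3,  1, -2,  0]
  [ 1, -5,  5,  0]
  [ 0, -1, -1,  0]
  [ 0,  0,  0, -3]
A Jordan chain for λ = -3 of length 3:
v_1 = (1, -2, -1, 0)ᵀ
v_2 = (0, 1, 0, 0)ᵀ
v_3 = (1, 0, 0, 0)ᵀ

Let N = A − (-3)·I. We want v_3 with N^3 v_3 = 0 but N^2 v_3 ≠ 0; then v_{j-1} := N · v_j for j = 3, …, 2.

Pick v_3 = (1, 0, 0, 0)ᵀ.
Then v_2 = N · v_3 = (0, 1, 0, 0)ᵀ.
Then v_1 = N · v_2 = (1, -2, -1, 0)ᵀ.

Sanity check: (A − (-3)·I) v_1 = (0, 0, 0, 0)ᵀ = 0. ✓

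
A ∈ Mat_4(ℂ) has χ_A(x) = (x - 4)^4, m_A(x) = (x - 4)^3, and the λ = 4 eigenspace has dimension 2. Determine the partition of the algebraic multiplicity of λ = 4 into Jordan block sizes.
Block sizes for λ = 4: [3, 1]

Step 1 — from the characteristic polynomial, algebraic multiplicity of λ = 4 is 4. From dim ker(A − (4)·I) = 2, there are exactly 2 Jordan blocks for λ = 4.
Step 2 — from the minimal polynomial, the factor (x − 4)^3 tells us the largest block for λ = 4 has size 3.
Step 3 — with total size 4, 2 blocks, and largest block 3, the block sizes (in nonincreasing order) are [3, 1].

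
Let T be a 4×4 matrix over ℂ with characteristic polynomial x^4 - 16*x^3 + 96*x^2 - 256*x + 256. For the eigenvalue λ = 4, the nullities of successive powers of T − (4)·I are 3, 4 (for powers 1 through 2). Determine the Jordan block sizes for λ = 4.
Block sizes for λ = 4: [2, 1, 1]

From the dimensions of kernels of powers, the number of Jordan blocks of size at least j is d_j − d_{j−1} where d_j = dim ker(N^j) (with d_0 = 0). Computing the differences gives [3, 1].
The number of blocks of size exactly k is (#blocks of size ≥ k) − (#blocks of size ≥ k + 1), so the partition is: 2 block(s) of size 1, 1 block(s) of size 2.
In nonincreasing order the block sizes are [2, 1, 1].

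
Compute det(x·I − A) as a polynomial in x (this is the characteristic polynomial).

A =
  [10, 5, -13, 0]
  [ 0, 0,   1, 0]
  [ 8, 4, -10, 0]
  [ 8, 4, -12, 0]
x^4

Expanding det(x·I − A) (e.g. by cofactor expansion or by noting that A is similar to its Jordan form J, which has the same characteristic polynomial as A) gives
  χ_A(x) = x^4
which factors as x^4. The eigenvalues (with algebraic multiplicities) are λ = 0 with multiplicity 4.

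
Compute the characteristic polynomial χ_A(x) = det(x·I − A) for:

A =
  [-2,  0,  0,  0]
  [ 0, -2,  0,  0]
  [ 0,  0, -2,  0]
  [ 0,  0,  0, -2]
x^4 + 8*x^3 + 24*x^2 + 32*x + 16

Expanding det(x·I − A) (e.g. by cofactor expansion or by noting that A is similar to its Jordan form J, which has the same characteristic polynomial as A) gives
  χ_A(x) = x^4 + 8*x^3 + 24*x^2 + 32*x + 16
which factors as (x + 2)^4. The eigenvalues (with algebraic multiplicities) are λ = -2 with multiplicity 4.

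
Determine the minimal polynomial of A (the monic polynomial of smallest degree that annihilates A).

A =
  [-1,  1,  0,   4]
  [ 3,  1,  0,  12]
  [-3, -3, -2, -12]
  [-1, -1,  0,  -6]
x^2 + 4*x + 4

The characteristic polynomial is χ_A(x) = (x + 2)^4, so the eigenvalues are known. The minimal polynomial is
  m_A(x) = Π_λ (x − λ)^{k_λ}
where k_λ is the size of the *largest* Jordan block for λ (equivalently, the smallest k with (A − λI)^k v = 0 for every generalised eigenvector v of λ).

  λ = -2: largest Jordan block has size 2, contributing (x + 2)^2

So m_A(x) = (x + 2)^2 = x^2 + 4*x + 4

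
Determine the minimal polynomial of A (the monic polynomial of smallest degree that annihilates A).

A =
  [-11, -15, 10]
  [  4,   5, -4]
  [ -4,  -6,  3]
x^2 + 2*x + 1

The characteristic polynomial is χ_A(x) = (x + 1)^3, so the eigenvalues are known. The minimal polynomial is
  m_A(x) = Π_λ (x − λ)^{k_λ}
where k_λ is the size of the *largest* Jordan block for λ (equivalently, the smallest k with (A − λI)^k v = 0 for every generalised eigenvector v of λ).

  λ = -1: largest Jordan block has size 2, contributing (x + 1)^2

So m_A(x) = (x + 1)^2 = x^2 + 2*x + 1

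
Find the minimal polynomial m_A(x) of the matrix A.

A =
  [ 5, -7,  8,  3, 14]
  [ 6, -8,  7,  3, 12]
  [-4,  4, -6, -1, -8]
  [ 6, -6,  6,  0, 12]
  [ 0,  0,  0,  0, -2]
x^4 + 9*x^3 + 30*x^2 + 44*x + 24

The characteristic polynomial is χ_A(x) = (x + 2)^4*(x + 3), so the eigenvalues are known. The minimal polynomial is
  m_A(x) = Π_λ (x − λ)^{k_λ}
where k_λ is the size of the *largest* Jordan block for λ (equivalently, the smallest k with (A − λI)^k v = 0 for every generalised eigenvector v of λ).

  λ = -3: largest Jordan block has size 1, contributing (x + 3)
  λ = -2: largest Jordan block has size 3, contributing (x + 2)^3

So m_A(x) = (x + 2)^3*(x + 3) = x^4 + 9*x^3 + 30*x^2 + 44*x + 24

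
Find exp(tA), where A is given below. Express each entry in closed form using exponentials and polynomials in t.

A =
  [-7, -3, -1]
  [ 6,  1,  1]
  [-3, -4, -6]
e^{tA} =
  [-3*t^2*exp(-4*t) - 3*t*exp(-4*t) + exp(-4*t), -t^2*exp(-4*t) - 3*t*exp(-4*t), t^2*exp(-4*t) - t*exp(-4*t)]
  [9*t^2*exp(-4*t)/2 + 6*t*exp(-4*t), 3*t^2*exp(-4*t)/2 + 5*t*exp(-4*t) + exp(-4*t), -3*t^2*exp(-4*t)/2 + t*exp(-4*t)]
  [-9*t^2*exp(-4*t)/2 - 3*t*exp(-4*t), -3*t^2*exp(-4*t)/2 - 4*t*exp(-4*t), 3*t^2*exp(-4*t)/2 - 2*t*exp(-4*t) + exp(-4*t)]

Strategy: write A = P · J · P⁻¹ where J is a Jordan canonical form, so e^{tA} = P · e^{tJ} · P⁻¹, and e^{tJ} can be computed block-by-block.

A has Jordan form
J =
  [-4,  1,  0]
  [ 0, -4,  1]
  [ 0,  0, -4]
(up to reordering of blocks).

Per-block formulas:
  For a 3×3 Jordan block J_3(-4): exp(t · J_3(-4)) = e^(-4t)·(I + t·N + (t^2/2)·N^2), where N is the 3×3 nilpotent shift.

After assembling e^{tJ} and conjugating by P, we get:

e^{tA} =
  [-3*t^2*exp(-4*t) - 3*t*exp(-4*t) + exp(-4*t), -t^2*exp(-4*t) - 3*t*exp(-4*t), t^2*exp(-4*t) - t*exp(-4*t)]
  [9*t^2*exp(-4*t)/2 + 6*t*exp(-4*t), 3*t^2*exp(-4*t)/2 + 5*t*exp(-4*t) + exp(-4*t), -3*t^2*exp(-4*t)/2 + t*exp(-4*t)]
  [-9*t^2*exp(-4*t)/2 - 3*t*exp(-4*t), -3*t^2*exp(-4*t)/2 - 4*t*exp(-4*t), 3*t^2*exp(-4*t)/2 - 2*t*exp(-4*t) + exp(-4*t)]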